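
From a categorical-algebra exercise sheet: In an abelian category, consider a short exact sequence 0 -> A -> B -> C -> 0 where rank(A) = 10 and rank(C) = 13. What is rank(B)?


For a short exact sequence 0 -> A -> B -> C -> 0,
rank is additive: rank(B) = rank(A) + rank(C).
rank(B) = 10 + 13 = 23

23


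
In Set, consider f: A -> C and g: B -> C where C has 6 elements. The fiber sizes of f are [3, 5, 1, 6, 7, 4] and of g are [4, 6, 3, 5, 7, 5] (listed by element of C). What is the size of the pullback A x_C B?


The pullback A x_C B consists of pairs (a, b) with f(a) = g(b).
For each element c in C, the fiber product has |f^-1(c)| * |g^-1(c)| elements.
Summing over C: 3 * 4 + 5 * 6 + 1 * 3 + 6 * 5 + 7 * 7 + 4 * 5
= 12 + 30 + 3 + 30 + 49 + 20 = 144

144


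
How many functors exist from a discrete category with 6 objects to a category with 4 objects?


A functor from a discrete category C to D is determined by
where each object maps. Each of the 6 objects of C can map
to any of the 4 objects of D independently.
Number of functors = 4^6 = 4096

4096


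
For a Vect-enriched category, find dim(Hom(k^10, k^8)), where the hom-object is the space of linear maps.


In Vect-enriched categories, Hom(k^n, k^m) is the space of m x n matrices.
dim(Hom(k^10, k^8)) = 8 * 10 = 80

80


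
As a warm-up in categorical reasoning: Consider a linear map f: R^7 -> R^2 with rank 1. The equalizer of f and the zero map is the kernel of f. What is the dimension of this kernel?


The equalizer of f and the zero map is ker(f).
By the rank-nullity theorem: dim(ker(f)) = dim(domain) - rank(f).
dim(ker(f)) = 7 - 1 = 6

6


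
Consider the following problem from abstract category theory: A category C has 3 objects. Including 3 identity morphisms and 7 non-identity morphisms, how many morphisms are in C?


Each object has an identity morphism, giving 3 identities.
Adding the 7 non-identity morphisms:
Total = 3 + 7 = 10

10


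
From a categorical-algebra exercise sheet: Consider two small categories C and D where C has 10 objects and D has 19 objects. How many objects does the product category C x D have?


The product category C x D has objects that are pairs (c, d).
Number of pairs = |Ob(C)| * |Ob(D)| = 10 * 19 = 190

190


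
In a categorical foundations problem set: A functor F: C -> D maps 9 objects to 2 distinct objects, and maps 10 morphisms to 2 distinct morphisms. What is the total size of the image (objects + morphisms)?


The image of F consists of distinct objects and distinct morphisms.
|Im(F)| on objects = 2
|Im(F)| on morphisms = 2
Total image cardinality = 2 + 2 = 4

4


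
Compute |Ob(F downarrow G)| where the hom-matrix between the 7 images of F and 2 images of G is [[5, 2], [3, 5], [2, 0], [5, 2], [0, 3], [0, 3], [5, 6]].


Objects of (F downarrow G) are triples (a, b, h: F(a)->G(b)).
The count equals the sum of all entries in the hom-matrix.
sum(row 0) = 7
sum(row 1) = 8
sum(row 2) = 2
sum(row 3) = 7
sum(row 4) = 3
sum(row 5) = 3
sum(row 6) = 11
Grand total = 41

41


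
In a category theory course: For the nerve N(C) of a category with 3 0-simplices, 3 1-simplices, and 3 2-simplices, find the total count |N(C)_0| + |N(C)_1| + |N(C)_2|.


The 2-skeleton of the nerve N(C) consists of simplices in dimensions 0, 1, 2:
  |N(C)_0| = 3 (objects)
  |N(C)_1| = 3 (morphisms)
  |N(C)_2| = 3 (composable pairs)
Total = 3 + 3 + 3 = 9

9


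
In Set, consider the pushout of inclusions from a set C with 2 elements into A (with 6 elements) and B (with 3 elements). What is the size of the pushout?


The pushout A +_C B identifies the images of C in A and B.
|A +_C B| = |A| + |B| - |C| (for injections).
= 6 + 3 - 2 = 7

7


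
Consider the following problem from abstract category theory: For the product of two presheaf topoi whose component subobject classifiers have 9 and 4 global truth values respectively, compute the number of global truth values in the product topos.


In a product of presheaf topoi E_1 x E_2, the subobject classifier
is Omega = Omega_1 x Omega_2 (componentwise), so
|Omega(top)| = |Omega_1(top_1)| * |Omega_2(top_2)|.
= 9 * 4 = 36.

36


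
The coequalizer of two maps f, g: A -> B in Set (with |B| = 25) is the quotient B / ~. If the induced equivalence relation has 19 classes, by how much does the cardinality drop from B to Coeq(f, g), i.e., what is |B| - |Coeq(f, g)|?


The coequalizer Coeq(f, g) = B / ~ has one element per equivalence class.
|B| = 25, |Coeq(f, g)| = 19.
|B| - |Coeq(f, g)| = 25 - 19 = 6.

6


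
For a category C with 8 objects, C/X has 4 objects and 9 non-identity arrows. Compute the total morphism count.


In the slice category C/X, objects are morphisms to X.
Identity morphisms: 4 (one per object of C/X).
Non-identity morphisms: 9.
Total = 4 + 9 = 13

13


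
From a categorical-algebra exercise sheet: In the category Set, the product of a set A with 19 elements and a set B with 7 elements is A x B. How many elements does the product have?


In Set, the product A x B is the Cartesian product.
By the universal property, |A x B| = |A| * |B|.
|A x B| = 19 * 7 = 133

133


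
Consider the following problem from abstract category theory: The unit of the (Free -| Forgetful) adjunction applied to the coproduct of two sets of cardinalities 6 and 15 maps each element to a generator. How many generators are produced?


The unit eta_X: X -> U(F(X)) of the Free-Forgetful adjunction
maps each element of X to a generator of F(X). For X = S + T (disjoint
union in Set), |S + T| = |S| + |T|.
Total mappings = 6 + 15 = 21.

21


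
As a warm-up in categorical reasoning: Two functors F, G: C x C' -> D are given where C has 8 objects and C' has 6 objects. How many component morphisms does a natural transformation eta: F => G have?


A natural transformation eta: F => G assigns one component morphism per
object of the domain category.
The domain is the product category C x C', so
|Ob(C x C')| = |Ob(C)| * |Ob(C')| = 8 * 6 = 48.
Therefore eta has 48 component morphisms.

48


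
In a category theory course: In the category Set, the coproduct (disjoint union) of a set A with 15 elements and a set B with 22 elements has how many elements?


In Set, the coproduct A + B is the disjoint union.
|A + B| = |A| + |B| = 15 + 22 = 37

37


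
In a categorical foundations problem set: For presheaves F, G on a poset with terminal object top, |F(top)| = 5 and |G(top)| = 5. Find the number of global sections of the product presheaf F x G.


Global sections of a presheaf on a poset with terminal top satisfy
Gamma(H) ~ H(top). Presheaves admit pointwise products, so
(F x G)(top) = F(top) x G(top) (Cartesian product).
|Gamma(F x G)| = |F(top)| * |G(top)| = 5 * 5 = 25.

25


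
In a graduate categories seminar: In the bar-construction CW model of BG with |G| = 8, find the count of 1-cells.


In the bar-construction CW model of BG, the n-cells are indexed by
n-tuples [g_1|...|g_n] of non-identity elements of G (degenerate
simplices with some g_i = e do not contribute cells), so there are
(|G| - 1)^n n-cells.
For dim = 1 with |G| = 8:
cells = (8 - 1)^1 = 7^1 = 7

7


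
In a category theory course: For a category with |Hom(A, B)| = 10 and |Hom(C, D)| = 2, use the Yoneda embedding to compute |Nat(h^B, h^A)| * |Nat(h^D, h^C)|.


By the Yoneda lemma, Nat(h^B, h^A) is isomorphic to Hom(A, B),
so |Nat(h^B, h^A)| = |Hom(A, B)| and |Nat(h^D, h^C)| = |Hom(C, D)|.
|Hom(A, B)| = 10, |Hom(C, D)| = 2.
|Nat(h^B, h^A) x Nat(h^D, h^C)| = 10 * 2 = 20

20


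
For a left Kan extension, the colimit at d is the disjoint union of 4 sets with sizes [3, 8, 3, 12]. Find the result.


Pointwise, the left Kan extension (Lan_F H)(d) is the colimit, indexed
by the comma category (F downarrow d), of H composed with the
projection (F downarrow d) -> C. Here that colimit is given
as a coproduct (disjoint union) of sets, so its cardinality is the
sum of the sizes of the summands.
Coproduct of sets with sizes: 3 + 8 + 3 + 12
= 26

26


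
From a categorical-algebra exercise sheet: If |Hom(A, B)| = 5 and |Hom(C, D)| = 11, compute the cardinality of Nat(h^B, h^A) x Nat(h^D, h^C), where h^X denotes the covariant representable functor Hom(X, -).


By the Yoneda lemma, Nat(h^B, h^A) is isomorphic to Hom(A, B),
so |Nat(h^B, h^A)| = |Hom(A, B)| and |Nat(h^D, h^C)| = |Hom(C, D)|.
|Hom(A, B)| = 5, |Hom(C, D)| = 11.
|Nat(h^B, h^A) x Nat(h^D, h^C)| = 5 * 11 = 55

55


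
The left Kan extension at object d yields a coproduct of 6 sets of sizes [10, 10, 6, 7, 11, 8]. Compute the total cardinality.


Pointwise, the left Kan extension (Lan_F H)(d) is the colimit, indexed
by the comma category (F downarrow d), of H composed with the
projection (F downarrow d) -> C. Here that colimit is given
as a coproduct (disjoint union) of sets, so its cardinality is the
sum of the sizes of the summands.
Coproduct of sets with sizes: 10 + 10 + 6 + 7 + 11 + 8
= 52

52


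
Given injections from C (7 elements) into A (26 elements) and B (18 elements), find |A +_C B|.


The pushout A +_C B identifies the images of C in A and B.
|A +_C B| = |A| + |B| - |C| (for injections).
= 26 + 18 - 7 = 37

37


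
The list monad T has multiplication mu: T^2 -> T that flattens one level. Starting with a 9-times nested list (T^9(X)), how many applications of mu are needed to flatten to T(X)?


Each application of mu: T^2 -> T removes one layer of nesting.
Starting at depth 9 (i.e., T^9(X)), we need to reach T(X).
Number of mu applications = 9 - 1 = 8

8


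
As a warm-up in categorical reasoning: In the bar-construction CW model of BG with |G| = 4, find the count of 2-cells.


In the bar-construction CW model of BG, the n-cells are indexed by
n-tuples [g_1|...|g_n] of non-identity elements of G (degenerate
simplices with some g_i = e do not contribute cells), so there are
(|G| - 1)^n n-cells.
For dim = 2 with |G| = 4:
cells = (4 - 1)^2 = 3^2 = 9

9


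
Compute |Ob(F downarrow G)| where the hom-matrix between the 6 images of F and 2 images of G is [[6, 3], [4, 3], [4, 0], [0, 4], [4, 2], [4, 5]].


Objects of (F downarrow G) are triples (a, b, h: F(a)->G(b)).
The count equals the sum of all entries in the hom-matrix.
sum(row 0) = 9
sum(row 1) = 7
sum(row 2) = 4
sum(row 3) = 4
sum(row 4) = 6
sum(row 5) = 9
Grand total = 39

39


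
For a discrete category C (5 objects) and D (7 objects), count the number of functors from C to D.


A functor from a discrete category C to D is determined by
where each object maps. Each of the 5 objects of C can map
to any of the 7 objects of D independently.
Number of functors = 7^5 = 16807

16807


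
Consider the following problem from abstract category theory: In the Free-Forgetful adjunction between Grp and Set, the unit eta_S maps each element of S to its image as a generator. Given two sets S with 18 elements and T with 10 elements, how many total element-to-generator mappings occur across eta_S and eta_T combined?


The unit eta_X: X -> U(F(X)) of the Free-Forgetful adjunction
maps each element of X to a generator of F(X). For X = S + T (disjoint
union in Set), |S + T| = |S| + |T|.
Total mappings = 18 + 10 = 28.

28


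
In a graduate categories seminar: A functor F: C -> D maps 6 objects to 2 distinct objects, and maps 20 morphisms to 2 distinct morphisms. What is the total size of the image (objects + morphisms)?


The image of F consists of distinct objects and distinct morphisms.
|Im(F)| on objects = 2
|Im(F)| on morphisms = 2
Total image cardinality = 2 + 2 = 4

4


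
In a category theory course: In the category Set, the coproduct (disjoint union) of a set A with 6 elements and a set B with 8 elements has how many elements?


In Set, the coproduct A + B is the disjoint union.
|A + B| = |A| + |B| = 6 + 8 = 14

14


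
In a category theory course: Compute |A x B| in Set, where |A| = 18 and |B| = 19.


In Set, the product A x B is the Cartesian product.
By the universal property, |A x B| = |A| * |B|.
|A x B| = 18 * 19 = 342

342


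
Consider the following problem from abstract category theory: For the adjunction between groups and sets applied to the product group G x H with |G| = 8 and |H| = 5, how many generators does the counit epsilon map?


The counit epsilon_K: F(U(K)) -> K of the Free-Forgetful adjunction
maps |K| generators of F(U(K)) into K. For K = G x H (the product group),
|G x H| = |G| * |H|.
Total generators mapped = 8 * 5 = 40.

40


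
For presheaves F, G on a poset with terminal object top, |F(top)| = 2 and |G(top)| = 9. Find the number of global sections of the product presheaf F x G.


Global sections of a presheaf on a poset with terminal top satisfy
Gamma(H) ~ H(top). Presheaves admit pointwise products, so
(F x G)(top) = F(top) x G(top) (Cartesian product).
|Gamma(F x G)| = |F(top)| * |G(top)| = 2 * 9 = 18.

18


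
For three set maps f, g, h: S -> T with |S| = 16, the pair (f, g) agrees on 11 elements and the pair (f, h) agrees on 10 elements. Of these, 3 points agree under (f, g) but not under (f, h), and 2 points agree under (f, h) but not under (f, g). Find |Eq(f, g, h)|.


Eq(f, g, h) is the triple-agreement set: points in S where all three
maps take the same value. Using inclusion-exclusion on the pairwise data:
Pair (f, g) agrees on 11 points; pair (f, h) on 10 points.
Points agreeing under (f, g) but not (f, h) = 3; under (f, h) but not (f, g) = 2.
Triple-agreement = agreement-in-(f, g) minus points that agree under (f, g) but not (f, h):
|Eq(f, g, h)| = 11 - 3 = 8
(cross-check via (f, h): 10 - 2 = 8.)

8


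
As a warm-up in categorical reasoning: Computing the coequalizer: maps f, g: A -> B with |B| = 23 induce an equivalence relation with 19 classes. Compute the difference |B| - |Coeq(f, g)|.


The coequalizer Coeq(f, g) = B / ~ has one element per equivalence class.
|B| = 23, |Coeq(f, g)| = 19.
|B| - |Coeq(f, g)| = 23 - 19 = 4.

4


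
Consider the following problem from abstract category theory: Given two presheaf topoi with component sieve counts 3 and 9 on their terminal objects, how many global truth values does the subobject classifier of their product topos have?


In a product of presheaf topoi E_1 x E_2, the subobject classifier
is Omega = Omega_1 x Omega_2 (componentwise), so
|Omega(top)| = |Omega_1(top_1)| * |Omega_2(top_2)|.
= 3 * 9 = 27.

27


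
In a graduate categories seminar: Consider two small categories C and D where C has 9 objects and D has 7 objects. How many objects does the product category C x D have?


The product category C x D has objects that are pairs (c, d).
Number of pairs = |Ob(C)| * |Ob(D)| = 9 * 7 = 63

63


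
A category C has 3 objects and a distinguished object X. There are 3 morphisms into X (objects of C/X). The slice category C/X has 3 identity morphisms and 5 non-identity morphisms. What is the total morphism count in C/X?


In the slice category C/X, objects are morphisms to X.
Identity morphisms: 3 (one per object of C/X).
Non-identity morphisms: 5.
Total = 3 + 5 = 8

8


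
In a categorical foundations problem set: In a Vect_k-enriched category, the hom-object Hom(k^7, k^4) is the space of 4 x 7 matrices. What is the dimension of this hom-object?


In Vect-enriched categories, Hom(k^n, k^m) is the space of m x n matrices.
dim(Hom(k^7, k^4)) = 4 * 7 = 28

28


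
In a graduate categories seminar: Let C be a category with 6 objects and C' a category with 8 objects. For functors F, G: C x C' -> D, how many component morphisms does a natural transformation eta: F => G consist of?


A natural transformation eta: F => G assigns one component morphism per
object of the domain category.
The domain is the product category C x C', so
|Ob(C x C')| = |Ob(C)| * |Ob(C')| = 6 * 8 = 48.
Therefore eta has 48 component morphisms.

48


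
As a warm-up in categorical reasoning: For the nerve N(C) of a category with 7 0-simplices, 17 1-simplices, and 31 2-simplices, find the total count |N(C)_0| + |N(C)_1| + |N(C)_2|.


The 2-skeleton of the nerve N(C) consists of simplices in dimensions 0, 1, 2:
  |N(C)_0| = 7 (objects)
  |N(C)_1| = 17 (morphisms)
  |N(C)_2| = 31 (composable pairs)
Total = 7 + 17 + 31 = 55

55


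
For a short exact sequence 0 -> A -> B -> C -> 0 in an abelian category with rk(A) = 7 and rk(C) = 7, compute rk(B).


For a short exact sequence 0 -> A -> B -> C -> 0,
rank is additive: rank(B) = rank(A) + rank(C).
rank(B) = 7 + 7 = 14

14


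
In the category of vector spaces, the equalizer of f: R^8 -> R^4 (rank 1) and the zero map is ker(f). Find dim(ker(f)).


The equalizer of f and the zero map is ker(f).
By the rank-nullity theorem: dim(ker(f)) = dim(domain) - rank(f).
dim(ker(f)) = 8 - 1 = 7

7


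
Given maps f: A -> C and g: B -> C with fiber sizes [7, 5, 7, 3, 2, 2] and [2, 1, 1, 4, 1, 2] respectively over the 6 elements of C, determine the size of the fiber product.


The pullback A x_C B consists of pairs (a, b) with f(a) = g(b).
For each element c in C, the fiber product has |f^-1(c)| * |g^-1(c)| elements.
Summing over C: 7 * 2 + 5 * 1 + 7 * 1 + 3 * 4 + 2 * 1 + 2 * 2
= 14 + 5 + 7 + 12 + 2 + 4 = 44

44


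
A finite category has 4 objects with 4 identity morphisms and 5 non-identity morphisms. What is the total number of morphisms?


Each object has an identity morphism, giving 4 identities.
Adding the 5 non-identity morphisms:
Total = 4 + 5 = 9

9


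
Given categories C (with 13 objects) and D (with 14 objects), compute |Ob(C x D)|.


The product category C x D has objects that are pairs (c, d).
Number of pairs = |Ob(C)| * |Ob(D)| = 13 * 14 = 182

182


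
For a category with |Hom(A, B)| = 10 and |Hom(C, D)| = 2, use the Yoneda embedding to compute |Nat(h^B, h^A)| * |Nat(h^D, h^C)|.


By the Yoneda lemma, Nat(h^B, h^A) is isomorphic to Hom(A, B),
so |Nat(h^B, h^A)| = |Hom(A, B)| and |Nat(h^D, h^C)| = |Hom(C, D)|.
|Hom(A, B)| = 10, |Hom(C, D)| = 2.
|Nat(h^B, h^A) x Nat(h^D, h^C)| = 10 * 2 = 20

20


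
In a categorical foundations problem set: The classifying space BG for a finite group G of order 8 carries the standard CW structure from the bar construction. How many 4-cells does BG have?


In the bar-construction CW model of BG, the n-cells are indexed by
n-tuples [g_1|...|g_n] of non-identity elements of G (degenerate
simplices with some g_i = e do not contribute cells), so there are
(|G| - 1)^n n-cells.
For dim = 4 with |G| = 8:
cells = (8 - 1)^4 = 7^4 = 2401

2401


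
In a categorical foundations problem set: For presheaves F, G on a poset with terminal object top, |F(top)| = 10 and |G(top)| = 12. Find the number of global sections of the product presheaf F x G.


Global sections of a presheaf on a poset with terminal top satisfy
Gamma(H) ~ H(top). Presheaves admit pointwise products, so
(F x G)(top) = F(top) x G(top) (Cartesian product).
|Gamma(F x G)| = |F(top)| * |G(top)| = 10 * 12 = 120.

120


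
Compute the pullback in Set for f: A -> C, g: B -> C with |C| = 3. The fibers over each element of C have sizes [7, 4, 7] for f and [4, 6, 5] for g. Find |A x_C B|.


The pullback A x_C B consists of pairs (a, b) with f(a) = g(b).
For each element c in C, the fiber product has |f^-1(c)| * |g^-1(c)| elements.
Summing over C: 7 * 4 + 4 * 6 + 7 * 5
= 28 + 24 + 35 = 87

87


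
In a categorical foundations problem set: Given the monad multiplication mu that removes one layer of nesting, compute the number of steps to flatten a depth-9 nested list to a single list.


Each application of mu: T^2 -> T removes one layer of nesting.
Starting at depth 9 (i.e., T^9(X)), we need to reach T(X).
Number of mu applications = 9 - 1 = 8

8


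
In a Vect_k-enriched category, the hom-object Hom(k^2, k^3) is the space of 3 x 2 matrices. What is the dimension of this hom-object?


In Vect-enriched categories, Hom(k^n, k^m) is the space of m x n matrices.
dim(Hom(k^2, k^3)) = 3 * 2 = 6

6


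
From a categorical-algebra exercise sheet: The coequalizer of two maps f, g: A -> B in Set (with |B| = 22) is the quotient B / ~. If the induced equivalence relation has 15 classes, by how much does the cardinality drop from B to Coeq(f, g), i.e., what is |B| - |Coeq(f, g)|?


The coequalizer Coeq(f, g) = B / ~ has one element per equivalence class.
|B| = 22, |Coeq(f, g)| = 15.
|B| - |Coeq(f, g)| = 22 - 15 = 7.

7


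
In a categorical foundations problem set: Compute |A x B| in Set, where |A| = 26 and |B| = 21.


In Set, the product A x B is the Cartesian product.
By the universal property, |A x B| = |A| * |B|.
|A x B| = 26 * 21 = 546

546


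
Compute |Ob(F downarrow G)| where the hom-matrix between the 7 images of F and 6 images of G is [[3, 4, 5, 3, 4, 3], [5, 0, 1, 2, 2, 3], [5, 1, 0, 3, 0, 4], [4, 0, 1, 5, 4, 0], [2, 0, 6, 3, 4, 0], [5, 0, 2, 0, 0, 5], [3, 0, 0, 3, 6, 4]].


Objects of (F downarrow G) are triples (a, b, h: F(a)->G(b)).
The count equals the sum of all entries in the hom-matrix.
sum(row 0) = 22
sum(row 1) = 13
sum(row 2) = 13
sum(row 3) = 14
sum(row 4) = 15
sum(row 5) = 12
sum(row 6) = 16
Grand total = 105

105


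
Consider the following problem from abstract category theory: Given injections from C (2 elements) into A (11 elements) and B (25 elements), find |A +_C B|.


The pushout A +_C B identifies the images of C in A and B.
|A +_C B| = |A| + |B| - |C| (for injections).
= 11 + 25 - 2 = 34

34


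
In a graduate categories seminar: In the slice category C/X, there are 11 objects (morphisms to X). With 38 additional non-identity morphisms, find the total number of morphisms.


In the slice category C/X, objects are morphisms to X.
Identity morphisms: 11 (one per object of C/X).
Non-identity morphisms: 38.
Total = 11 + 38 = 49

49


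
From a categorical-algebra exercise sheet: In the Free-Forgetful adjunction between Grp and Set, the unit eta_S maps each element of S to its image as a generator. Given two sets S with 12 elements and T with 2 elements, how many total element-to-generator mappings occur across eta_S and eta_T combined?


The unit eta_X: X -> U(F(X)) of the Free-Forgetful adjunction
maps each element of X to a generator of F(X). For X = S + T (disjoint
union in Set), |S + T| = |S| + |T|.
Total mappings = 12 + 2 = 14.

14


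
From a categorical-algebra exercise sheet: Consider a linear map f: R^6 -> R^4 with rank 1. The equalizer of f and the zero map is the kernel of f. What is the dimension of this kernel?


The equalizer of f and the zero map is ker(f).
By the rank-nullity theorem: dim(ker(f)) = dim(domain) - rank(f).
dim(ker(f)) = 6 - 1 = 5

5


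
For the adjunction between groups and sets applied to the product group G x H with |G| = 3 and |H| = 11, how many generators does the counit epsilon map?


The counit epsilon_K: F(U(K)) -> K of the Free-Forgetful adjunction
maps |K| generators of F(U(K)) into K. For K = G x H (the product group),
|G x H| = |G| * |H|.
Total generators mapped = 3 * 11 = 33.

33


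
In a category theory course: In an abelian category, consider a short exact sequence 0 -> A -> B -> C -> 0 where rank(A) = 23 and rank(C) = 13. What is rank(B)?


For a short exact sequence 0 -> A -> B -> C -> 0,
rank is additive: rank(B) = rank(A) + rank(C).
rank(B) = 23 + 13 = 36

36


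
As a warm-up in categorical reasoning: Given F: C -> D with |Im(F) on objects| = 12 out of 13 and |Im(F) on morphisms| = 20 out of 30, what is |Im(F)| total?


The image of F consists of distinct objects and distinct morphisms.
|Im(F)| on objects = 12
|Im(F)| on morphisms = 20
Total image cardinality = 12 + 20 = 32

32


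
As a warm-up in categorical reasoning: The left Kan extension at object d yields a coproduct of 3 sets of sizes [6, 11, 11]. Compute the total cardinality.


Pointwise, the left Kan extension (Lan_F H)(d) is the colimit, indexed
by the comma category (F downarrow d), of H composed with the
projection (F downarrow d) -> C. Here that colimit is given
as a coproduct (disjoint union) of sets, so its cardinality is the
sum of the sizes of the summands.
Coproduct of sets with sizes: 6 + 11 + 11
= 28

28


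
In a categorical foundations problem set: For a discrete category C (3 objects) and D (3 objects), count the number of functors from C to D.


A functor from a discrete category C to D is determined by
where each object maps. Each of the 3 objects of C can map
to any of the 3 objects of D independently.
Number of functors = 3^3 = 27

27


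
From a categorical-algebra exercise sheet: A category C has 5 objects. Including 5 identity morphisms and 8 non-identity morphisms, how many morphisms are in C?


Each object has an identity morphism, giving 5 identities.
Adding the 8 non-identity morphisms:
Total = 5 + 8 = 13

13


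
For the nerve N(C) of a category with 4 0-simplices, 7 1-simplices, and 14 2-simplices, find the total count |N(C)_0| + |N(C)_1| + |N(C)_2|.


The 2-skeleton of the nerve N(C) consists of simplices in dimensions 0, 1, 2:
  |N(C)_0| = 4 (objects)
  |N(C)_1| = 7 (morphisms)
  |N(C)_2| = 14 (composable pairs)
Total = 4 + 7 + 14 = 25

25


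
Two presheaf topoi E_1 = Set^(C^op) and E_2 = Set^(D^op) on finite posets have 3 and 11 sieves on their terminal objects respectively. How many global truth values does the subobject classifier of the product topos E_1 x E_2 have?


In a product of presheaf topoi E_1 x E_2, the subobject classifier
is Omega = Omega_1 x Omega_2 (componentwise), so
|Omega(top)| = |Omega_1(top_1)| * |Omega_2(top_2)|.
= 3 * 11 = 33.

33


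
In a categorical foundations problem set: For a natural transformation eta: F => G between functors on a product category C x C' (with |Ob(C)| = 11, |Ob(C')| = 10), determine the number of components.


A natural transformation eta: F => G assigns one component morphism per
object of the domain category.
The domain is the product category C x C', so
|Ob(C x C')| = |Ob(C)| * |Ob(C')| = 11 * 10 = 110.
Therefore eta has 110 component morphisms.

110


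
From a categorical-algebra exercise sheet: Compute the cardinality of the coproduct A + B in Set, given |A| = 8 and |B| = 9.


In Set, the coproduct A + B is the disjoint union.
|A + B| = |A| + |B| = 8 + 9 = 17

17


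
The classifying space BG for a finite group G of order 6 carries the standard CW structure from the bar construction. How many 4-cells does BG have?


In the bar-construction CW model of BG, the n-cells are indexed by
n-tuples [g_1|...|g_n] of non-identity elements of G (degenerate
simplices with some g_i = e do not contribute cells), so there are
(|G| - 1)^n n-cells.
For dim = 4 with |G| = 6:
cells = (6 - 1)^4 = 5^4 = 625

625


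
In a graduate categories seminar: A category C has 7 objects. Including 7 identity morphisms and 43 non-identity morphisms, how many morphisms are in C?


Each object has an identity morphism, giving 7 identities.
Adding the 43 non-identity morphisms:
Total = 7 + 43 = 50

50


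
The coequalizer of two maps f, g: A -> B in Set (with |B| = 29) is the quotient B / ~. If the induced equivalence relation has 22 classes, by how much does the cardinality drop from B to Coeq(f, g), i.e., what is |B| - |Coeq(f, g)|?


The coequalizer Coeq(f, g) = B / ~ has one element per equivalence class.
|B| = 29, |Coeq(f, g)| = 22.
|B| - |Coeq(f, g)| = 29 - 22 = 7.

7


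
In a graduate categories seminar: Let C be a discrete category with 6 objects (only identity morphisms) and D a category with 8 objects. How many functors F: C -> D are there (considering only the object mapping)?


A functor from a discrete category C to D is determined by
where each object maps. Each of the 6 objects of C can map
to any of the 8 objects of D independently.
Number of functors = 8^6 = 262144

262144


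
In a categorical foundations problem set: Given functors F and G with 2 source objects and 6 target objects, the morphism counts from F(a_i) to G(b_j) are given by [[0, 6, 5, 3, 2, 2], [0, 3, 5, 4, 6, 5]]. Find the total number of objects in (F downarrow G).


Objects of (F downarrow G) are triples (a, b, h: F(a)->G(b)).
The count equals the sum of all entries in the hom-matrix.
sum(row 0) = 18
sum(row 1) = 23
Grand total = 41

41


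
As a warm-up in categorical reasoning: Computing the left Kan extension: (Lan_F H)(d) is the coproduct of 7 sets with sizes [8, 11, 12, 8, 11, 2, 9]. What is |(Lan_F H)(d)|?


Pointwise, the left Kan extension (Lan_F H)(d) is the colimit, indexed
by the comma category (F downarrow d), of H composed with the
projection (F downarrow d) -> C. Here that colimit is given
as a coproduct (disjoint union) of sets, so its cardinality is the
sum of the sizes of the summands.
Coproduct of sets with sizes: 8 + 11 + 12 + 8 + 11 + 2 + 9
= 61

61


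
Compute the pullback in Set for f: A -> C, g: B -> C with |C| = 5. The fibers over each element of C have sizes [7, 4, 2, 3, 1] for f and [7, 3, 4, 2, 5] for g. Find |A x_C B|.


The pullback A x_C B consists of pairs (a, b) with f(a) = g(b).
For each element c in C, the fiber product has |f^-1(c)| * |g^-1(c)| elements.
Summing over C: 7 * 7 + 4 * 3 + 2 * 4 + 3 * 2 + 1 * 5
= 49 + 12 + 8 + 6 + 5 = 80

80


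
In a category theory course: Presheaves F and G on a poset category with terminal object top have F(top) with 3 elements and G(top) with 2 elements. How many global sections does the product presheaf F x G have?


Global sections of a presheaf on a poset with terminal top satisfy
Gamma(H) ~ H(top). Presheaves admit pointwise products, so
(F x G)(top) = F(top) x G(top) (Cartesian product).
|Gamma(F x G)| = |F(top)| * |G(top)| = 3 * 2 = 6.

6


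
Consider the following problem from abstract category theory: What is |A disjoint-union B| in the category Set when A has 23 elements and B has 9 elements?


In Set, the coproduct A + B is the disjoint union.
|A + B| = |A| + |B| = 23 + 9 = 32

32


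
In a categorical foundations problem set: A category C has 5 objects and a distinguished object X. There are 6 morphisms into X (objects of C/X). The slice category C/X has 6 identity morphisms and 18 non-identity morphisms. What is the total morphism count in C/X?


In the slice category C/X, objects are morphisms to X.
Identity morphisms: 6 (one per object of C/X).
Non-identity morphisms: 18.
Total = 6 + 18 = 24

24


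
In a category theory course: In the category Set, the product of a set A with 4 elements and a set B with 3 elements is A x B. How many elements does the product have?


In Set, the product A x B is the Cartesian product.
By the universal property, |A x B| = |A| * |B|.
|A x B| = 4 * 3 = 12

12


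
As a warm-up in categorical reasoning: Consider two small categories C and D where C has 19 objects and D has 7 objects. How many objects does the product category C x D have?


The product category C x D has objects that are pairs (c, d).
Number of pairs = |Ob(C)| * |Ob(D)| = 19 * 7 = 133

133


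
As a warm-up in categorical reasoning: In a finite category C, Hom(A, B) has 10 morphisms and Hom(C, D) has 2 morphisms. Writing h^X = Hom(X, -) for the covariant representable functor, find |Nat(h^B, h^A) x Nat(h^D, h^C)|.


By the Yoneda lemma, Nat(h^B, h^A) is isomorphic to Hom(A, B),
so |Nat(h^B, h^A)| = |Hom(A, B)| and |Nat(h^D, h^C)| = |Hom(C, D)|.
|Hom(A, B)| = 10, |Hom(C, D)| = 2.
|Nat(h^B, h^A) x Nat(h^D, h^C)| = 10 * 2 = 20

20


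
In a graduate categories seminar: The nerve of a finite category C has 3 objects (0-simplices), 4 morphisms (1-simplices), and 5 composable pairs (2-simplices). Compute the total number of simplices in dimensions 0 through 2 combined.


The 2-skeleton of the nerve N(C) consists of simplices in dimensions 0, 1, 2:
  |N(C)_0| = 3 (objects)
  |N(C)_1| = 4 (morphisms)
  |N(C)_2| = 5 (composable pairs)
Total = 3 + 4 + 5 = 12

12


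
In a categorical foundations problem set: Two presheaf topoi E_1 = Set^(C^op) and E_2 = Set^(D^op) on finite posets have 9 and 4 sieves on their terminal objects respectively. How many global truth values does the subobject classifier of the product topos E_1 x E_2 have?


In a product of presheaf topoi E_1 x E_2, the subobject classifier
is Omega = Omega_1 x Omega_2 (componentwise), so
|Omega(top)| = |Omega_1(top_1)| * |Omega_2(top_2)|.
= 9 * 4 = 36.

36


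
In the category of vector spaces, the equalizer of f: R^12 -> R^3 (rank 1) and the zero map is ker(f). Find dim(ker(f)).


The equalizer of f and the zero map is ker(f).
By the rank-nullity theorem: dim(ker(f)) = dim(domain) - rank(f).
dim(ker(f)) = 12 - 1 = 11

11


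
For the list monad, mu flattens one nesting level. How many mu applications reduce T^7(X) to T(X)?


Each application of mu: T^2 -> T removes one layer of nesting.
Starting at depth 7 (i.e., T^7(X)), we need to reach T(X).
Number of mu applications = 7 - 1 = 6

6


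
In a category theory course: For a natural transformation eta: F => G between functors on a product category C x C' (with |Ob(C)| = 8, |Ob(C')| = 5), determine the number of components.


A natural transformation eta: F => G assigns one component morphism per
object of the domain category.
The domain is the product category C x C', so
|Ob(C x C')| = |Ob(C)| * |Ob(C')| = 8 * 5 = 40.
Therefore eta has 40 component morphisms.

40


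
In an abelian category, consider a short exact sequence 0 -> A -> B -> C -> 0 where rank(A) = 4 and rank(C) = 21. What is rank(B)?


For a short exact sequence 0 -> A -> B -> C -> 0,
rank is additive: rank(B) = rank(A) + rank(C).
rank(B) = 4 + 21 = 25

25


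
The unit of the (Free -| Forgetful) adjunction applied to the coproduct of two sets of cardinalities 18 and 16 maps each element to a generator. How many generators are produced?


The unit eta_X: X -> U(F(X)) of the Free-Forgetful adjunction
maps each element of X to a generator of F(X). For X = S + T (disjoint
union in Set), |S + T| = |S| + |T|.
Total mappings = 18 + 16 = 34.

34


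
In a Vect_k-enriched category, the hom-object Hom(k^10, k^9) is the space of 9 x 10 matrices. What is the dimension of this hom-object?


In Vect-enriched categories, Hom(k^n, k^m) is the space of m x n matrices.
dim(Hom(k^10, k^9)) = 9 * 10 = 90

90


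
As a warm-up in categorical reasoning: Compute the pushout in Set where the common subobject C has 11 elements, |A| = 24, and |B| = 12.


The pushout A +_C B identifies the images of C in A and B.
|A +_C B| = |A| + |B| - |C| (for injections).
= 24 + 12 - 11 = 25

25


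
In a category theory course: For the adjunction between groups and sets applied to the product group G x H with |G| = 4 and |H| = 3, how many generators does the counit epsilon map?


The counit epsilon_K: F(U(K)) -> K of the Free-Forgetful adjunction
maps |K| generators of F(U(K)) into K. For K = G x H (the product group),
|G x H| = |G| * |H|.
Total generators mapped = 4 * 3 = 12.

12


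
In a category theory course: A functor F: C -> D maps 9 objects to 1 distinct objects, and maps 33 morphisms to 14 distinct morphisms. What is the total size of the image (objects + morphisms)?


The image of F consists of distinct objects and distinct morphisms.
|Im(F)| on objects = 1
|Im(F)| on morphisms = 14
Total image cardinality = 1 + 14 = 15

15


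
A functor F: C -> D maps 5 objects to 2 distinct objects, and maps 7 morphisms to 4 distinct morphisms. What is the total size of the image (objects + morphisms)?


The image of F consists of distinct objects and distinct morphisms.
|Im(F)| on objects = 2
|Im(F)| on morphisms = 4
Total image cardinality = 2 + 4 = 6

6


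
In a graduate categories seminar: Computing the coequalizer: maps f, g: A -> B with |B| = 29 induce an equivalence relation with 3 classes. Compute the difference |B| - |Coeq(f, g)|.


The coequalizer Coeq(f, g) = B / ~ has one element per equivalence class.
|B| = 29, |Coeq(f, g)| = 3.
|B| - |Coeq(f, g)| = 29 - 3 = 26.

26


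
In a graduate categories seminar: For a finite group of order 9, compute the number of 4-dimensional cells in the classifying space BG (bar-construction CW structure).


In the bar-construction CW model of BG, the n-cells are indexed by
n-tuples [g_1|...|g_n] of non-identity elements of G (degenerate
simplices with some g_i = e do not contribute cells), so there are
(|G| - 1)^n n-cells.
For dim = 4 with |G| = 9:
cells = (9 - 1)^4 = 8^4 = 4096

4096


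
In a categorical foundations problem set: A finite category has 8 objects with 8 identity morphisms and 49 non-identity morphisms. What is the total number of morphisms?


Each object has an identity morphism, giving 8 identities.
Adding the 49 non-identity morphisms:
Total = 8 + 49 = 57

57


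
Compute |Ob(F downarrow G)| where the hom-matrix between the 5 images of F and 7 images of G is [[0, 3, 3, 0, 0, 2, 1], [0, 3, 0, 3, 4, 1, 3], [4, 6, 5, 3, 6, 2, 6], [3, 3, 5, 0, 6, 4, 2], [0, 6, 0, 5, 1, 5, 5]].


Objects of (F downarrow G) are triples (a, b, h: F(a)->G(b)).
The count equals the sum of all entries in the hom-matrix.
sum(row 0) = 9
sum(row 1) = 14
sum(row 2) = 32
sum(row 3) = 23
sum(row 4) = 22
Grand total = 100

100


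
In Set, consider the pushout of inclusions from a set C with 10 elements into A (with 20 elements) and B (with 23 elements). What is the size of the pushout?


The pushout A +_C B identifies the images of C in A and B.
|A +_C B| = |A| + |B| - |C| (for injections).
= 20 + 23 - 10 = 33

33


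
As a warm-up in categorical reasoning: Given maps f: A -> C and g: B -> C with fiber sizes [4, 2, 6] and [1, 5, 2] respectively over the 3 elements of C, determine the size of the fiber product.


The pullback A x_C B consists of pairs (a, b) with f(a) = g(b).
For each element c in C, the fiber product has |f^-1(c)| * |g^-1(c)| elements.
Summing over C: 4 * 1 + 2 * 5 + 6 * 2
= 4 + 10 + 12 = 26

26


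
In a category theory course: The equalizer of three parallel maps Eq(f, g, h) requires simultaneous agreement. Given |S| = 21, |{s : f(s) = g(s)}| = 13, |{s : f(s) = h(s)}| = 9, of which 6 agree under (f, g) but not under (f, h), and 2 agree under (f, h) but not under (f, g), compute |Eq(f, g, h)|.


Eq(f, g, h) is the triple-agreement set: points in S where all three
maps take the same value. Using inclusion-exclusion on the pairwise data:
Pair (f, g) agrees on 13 points; pair (f, h) on 9 points.
Points agreeing under (f, g) but not (f, h) = 6; under (f, h) but not (f, g) = 2.
Triple-agreement = agreement-in-(f, g) minus points that agree under (f, g) but not (f, h):
|Eq(f, g, h)| = 13 - 6 = 7
(cross-check via (f, h): 9 - 2 = 7.)

7


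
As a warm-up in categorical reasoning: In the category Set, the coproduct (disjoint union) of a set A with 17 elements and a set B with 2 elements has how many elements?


In Set, the coproduct A + B is the disjoint union.
|A + B| = |A| + |B| = 17 + 2 = 19

19


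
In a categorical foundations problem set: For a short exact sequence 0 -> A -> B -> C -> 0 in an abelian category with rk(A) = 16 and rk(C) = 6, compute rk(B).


For a short exact sequence 0 -> A -> B -> C -> 0,
rank is additive: rank(B) = rank(A) + rank(C).
rank(B) = 16 + 6 = 22

22


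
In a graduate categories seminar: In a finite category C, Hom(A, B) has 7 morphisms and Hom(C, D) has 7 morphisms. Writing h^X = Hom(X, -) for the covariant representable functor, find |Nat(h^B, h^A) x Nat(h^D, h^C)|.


By the Yoneda lemma, Nat(h^B, h^A) is isomorphic to Hom(A, B),
so |Nat(h^B, h^A)| = |Hom(A, B)| and |Nat(h^D, h^C)| = |Hom(C, D)|.
|Hom(A, B)| = 7, |Hom(C, D)| = 7.
|Nat(h^B, h^A) x Nat(h^D, h^C)| = 7 * 7 = 49

49


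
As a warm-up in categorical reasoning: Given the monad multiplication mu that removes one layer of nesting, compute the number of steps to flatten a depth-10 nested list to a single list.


Each application of mu: T^2 -> T removes one layer of nesting.
Starting at depth 10 (i.e., T^10(X)), we need to reach T(X).
Number of mu applications = 10 - 1 = 9

9


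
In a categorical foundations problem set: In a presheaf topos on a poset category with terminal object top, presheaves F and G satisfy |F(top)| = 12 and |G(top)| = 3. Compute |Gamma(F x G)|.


Global sections of a presheaf on a poset with terminal top satisfy
Gamma(H) ~ H(top). Presheaves admit pointwise products, so
(F x G)(top) = F(top) x G(top) (Cartesian product).
|Gamma(F x G)| = |F(top)| * |G(top)| = 12 * 3 = 36.

36
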